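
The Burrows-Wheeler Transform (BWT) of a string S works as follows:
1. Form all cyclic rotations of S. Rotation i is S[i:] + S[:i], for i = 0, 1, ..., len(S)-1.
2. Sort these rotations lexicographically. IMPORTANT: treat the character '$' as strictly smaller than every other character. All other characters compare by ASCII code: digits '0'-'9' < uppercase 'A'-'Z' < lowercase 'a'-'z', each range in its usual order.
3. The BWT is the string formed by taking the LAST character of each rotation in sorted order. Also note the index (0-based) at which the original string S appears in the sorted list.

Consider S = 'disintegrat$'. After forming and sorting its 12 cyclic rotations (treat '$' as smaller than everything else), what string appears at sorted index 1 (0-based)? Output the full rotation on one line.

All 12 rotations (rotation i = S[i:]+S[:i]):
  rot[0] = disintegrat$
  rot[1] = isintegrat$d
  rot[2] = sintegrat$di
  rot[3] = integrat$dis
  rot[4] = ntegrat$disi
  rot[5] = tegrat$disin
  rot[6] = egrat$disint
  rot[7] = grat$disinte
  rot[8] = rat$disinteg
  rot[9] = at$disintegr
  rot[10] = t$disintegra
  rot[11] = $disintegrat
Sorted (with $ < everything):
  sorted[0] = $disintegrat
  sorted[1] = at$disintegr
  sorted[2] = disintegrat$
  sorted[3] = egrat$disint
  sorted[4] = grat$disinte
  sorted[5] = integrat$dis
  sorted[6] = isintegrat$d
  sorted[7] = ntegrat$disi
  sorted[8] = rat$disinteg
  sorted[9] = sintegrat$di
  sorted[10] = t$disintegra
  sorted[11] = tegrat$disin
sorted[1] = at$disintegr

Answer: at$disintegr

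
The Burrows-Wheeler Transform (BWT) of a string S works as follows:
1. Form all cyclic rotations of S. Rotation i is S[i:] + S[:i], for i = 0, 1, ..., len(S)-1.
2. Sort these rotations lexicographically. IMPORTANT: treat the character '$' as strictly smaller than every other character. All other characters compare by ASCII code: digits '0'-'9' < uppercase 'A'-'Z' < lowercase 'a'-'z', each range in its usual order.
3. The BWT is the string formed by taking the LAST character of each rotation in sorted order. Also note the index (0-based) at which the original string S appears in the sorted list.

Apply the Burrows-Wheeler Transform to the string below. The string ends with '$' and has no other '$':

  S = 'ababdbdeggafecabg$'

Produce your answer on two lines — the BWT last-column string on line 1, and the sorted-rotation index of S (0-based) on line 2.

All 18 rotations (rotation i = S[i:]+S[:i]):
  rot[0] = ababdbdeggafecabg$
  rot[1] = babdbdeggafecabg$a
  rot[2] = abdbdeggafecabg$ab
  rot[3] = bdbdeggafecabg$aba
  rot[4] = dbdeggafecabg$abab
  rot[5] = bdeggafecabg$ababd
  rot[6] = deggafecabg$ababdb
  rot[7] = eggafecabg$ababdbd
  rot[8] = ggafecabg$ababdbde
  rot[9] = gafecabg$ababdbdeg
  rot[10] = afecabg$ababdbdegg
  rot[11] = fecabg$ababdbdegga
  rot[12] = ecabg$ababdbdeggaf
  rot[13] = cabg$ababdbdeggafe
  rot[14] = abg$ababdbdeggafec
  rot[15] = bg$ababdbdeggafeca
  rot[16] = g$ababdbdeggafecab
  rot[17] = $ababdbdeggafecabg
Sorted (with $ < everything):
  sorted[0] = $ababdbdeggafecabg  (last char: 'g')
  sorted[1] = ababdbdeggafecabg$  (last char: '$')
  sorted[2] = abdbdeggafecabg$ab  (last char: 'b')
  sorted[3] = abg$ababdbdeggafec  (last char: 'c')
  sorted[4] = afecabg$ababdbdegg  (last char: 'g')
  sorted[5] = babdbdeggafecabg$a  (last char: 'a')
  sorted[6] = bdbdeggafecabg$aba  (last char: 'a')
  sorted[7] = bdeggafecabg$ababd  (last char: 'd')
  sorted[8] = bg$ababdbdeggafeca  (last char: 'a')
  sorted[9] = cabg$ababdbdeggafe  (last char: 'e')
  sorted[10] = dbdeggafecabg$abab  (last char: 'b')
  sorted[11] = deggafecabg$ababdb  (last char: 'b')
  sorted[12] = ecabg$ababdbdeggaf  (last char: 'f')
  sorted[13] = eggafecabg$ababdbd  (last char: 'd')
  sorted[14] = fecabg$ababdbdegga  (last char: 'a')
  sorted[15] = g$ababdbdeggafecab  (last char: 'b')
  sorted[16] = gafecabg$ababdbdeg  (last char: 'g')
  sorted[17] = ggafecabg$ababdbde  (last char: 'e')
Last column: g$bcgaadaebbfdabge
Original string S is at sorted index 1

Answer: g$bcgaadaebbfdabge
1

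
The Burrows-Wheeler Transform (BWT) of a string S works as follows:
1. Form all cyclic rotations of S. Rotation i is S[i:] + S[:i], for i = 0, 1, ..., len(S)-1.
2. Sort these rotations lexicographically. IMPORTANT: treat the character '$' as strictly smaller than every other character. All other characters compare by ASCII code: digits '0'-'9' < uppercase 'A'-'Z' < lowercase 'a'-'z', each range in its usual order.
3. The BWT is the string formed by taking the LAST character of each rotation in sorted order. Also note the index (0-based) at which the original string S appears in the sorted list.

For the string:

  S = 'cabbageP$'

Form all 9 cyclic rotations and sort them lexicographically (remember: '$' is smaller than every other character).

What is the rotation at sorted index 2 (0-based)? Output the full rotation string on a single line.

All 9 rotations (rotation i = S[i:]+S[:i]):
  rot[0] = cabbageP$
  rot[1] = abbageP$c
  rot[2] = bbageP$ca
  rot[3] = bageP$cab
  rot[4] = ageP$cabb
  rot[5] = geP$cabba
  rot[6] = eP$cabbag
  rot[7] = P$cabbage
  rot[8] = $cabbageP
Sorted (with $ < everything):
  sorted[0] = $cabbageP
  sorted[1] = P$cabbage
  sorted[2] = abbageP$c
  sorted[3] = ageP$cabb
  sorted[4] = bageP$cab
  sorted[5] = bbageP$ca
  sorted[6] = cabbageP$
  sorted[7] = eP$cabbag
  sorted[8] = geP$cabba
sorted[2] = abbageP$c

Answer: abbageP$c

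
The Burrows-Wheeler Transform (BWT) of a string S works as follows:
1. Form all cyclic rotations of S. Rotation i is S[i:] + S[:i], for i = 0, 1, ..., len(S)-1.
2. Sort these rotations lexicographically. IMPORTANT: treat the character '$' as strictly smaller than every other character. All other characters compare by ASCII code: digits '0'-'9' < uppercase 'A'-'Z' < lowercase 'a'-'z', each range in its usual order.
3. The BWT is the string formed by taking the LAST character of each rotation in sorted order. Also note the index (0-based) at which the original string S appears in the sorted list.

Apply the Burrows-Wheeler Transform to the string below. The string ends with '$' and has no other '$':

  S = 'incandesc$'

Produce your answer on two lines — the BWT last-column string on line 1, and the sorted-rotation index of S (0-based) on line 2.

All 10 rotations (rotation i = S[i:]+S[:i]):
  rot[0] = incandesc$
  rot[1] = ncandesc$i
  rot[2] = candesc$in
  rot[3] = andesc$inc
  rot[4] = ndesc$inca
  rot[5] = desc$incan
  rot[6] = esc$incand
  rot[7] = sc$incande
  rot[8] = c$incandes
  rot[9] = $incandesc
Sorted (with $ < everything):
  sorted[0] = $incandesc  (last char: 'c')
  sorted[1] = andesc$inc  (last char: 'c')
  sorted[2] = c$incandes  (last char: 's')
  sorted[3] = candesc$in  (last char: 'n')
  sorted[4] = desc$incan  (last char: 'n')
  sorted[5] = esc$incand  (last char: 'd')
  sorted[6] = incandesc$  (last char: '$')
  sorted[7] = ncandesc$i  (last char: 'i')
  sorted[8] = ndesc$inca  (last char: 'a')
  sorted[9] = sc$incande  (last char: 'e')
Last column: ccsnnd$iae
Original string S is at sorted index 6

Answer: ccsnnd$iae
6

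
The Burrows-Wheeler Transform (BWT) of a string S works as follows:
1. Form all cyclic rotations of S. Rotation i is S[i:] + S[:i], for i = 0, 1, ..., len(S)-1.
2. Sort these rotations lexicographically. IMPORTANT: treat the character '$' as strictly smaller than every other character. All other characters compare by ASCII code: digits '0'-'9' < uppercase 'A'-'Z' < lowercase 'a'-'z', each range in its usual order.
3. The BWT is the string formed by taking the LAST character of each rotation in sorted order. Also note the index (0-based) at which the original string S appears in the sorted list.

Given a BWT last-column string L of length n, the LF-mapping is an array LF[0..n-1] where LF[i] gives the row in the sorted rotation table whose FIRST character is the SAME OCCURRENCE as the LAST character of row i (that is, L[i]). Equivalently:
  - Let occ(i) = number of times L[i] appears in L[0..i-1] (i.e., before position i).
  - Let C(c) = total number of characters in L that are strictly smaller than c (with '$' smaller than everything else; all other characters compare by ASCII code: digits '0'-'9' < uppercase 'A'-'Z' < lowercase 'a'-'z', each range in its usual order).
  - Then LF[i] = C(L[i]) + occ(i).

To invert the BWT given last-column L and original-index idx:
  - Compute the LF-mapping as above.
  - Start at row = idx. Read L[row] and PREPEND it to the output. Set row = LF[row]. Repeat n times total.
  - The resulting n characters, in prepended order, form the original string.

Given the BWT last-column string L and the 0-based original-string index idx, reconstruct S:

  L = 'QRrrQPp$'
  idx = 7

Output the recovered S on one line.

LF mapping: 2 4 6 7 3 1 5 0
Walk LF starting at row 7, prepending L[row]:
  step 1: row=7, L[7]='$', prepend. Next row=LF[7]=0
  step 2: row=0, L[0]='Q', prepend. Next row=LF[0]=2
  step 3: row=2, L[2]='r', prepend. Next row=LF[2]=6
  step 4: row=6, L[6]='p', prepend. Next row=LF[6]=5
  step 5: row=5, L[5]='P', prepend. Next row=LF[5]=1
  step 6: row=1, L[1]='R', prepend. Next row=LF[1]=4
  step 7: row=4, L[4]='Q', prepend. Next row=LF[4]=3
  step 8: row=3, L[3]='r', prepend. Next row=LF[3]=7
Reversed output: rQRPprQ$

Answer: rQRPprQ$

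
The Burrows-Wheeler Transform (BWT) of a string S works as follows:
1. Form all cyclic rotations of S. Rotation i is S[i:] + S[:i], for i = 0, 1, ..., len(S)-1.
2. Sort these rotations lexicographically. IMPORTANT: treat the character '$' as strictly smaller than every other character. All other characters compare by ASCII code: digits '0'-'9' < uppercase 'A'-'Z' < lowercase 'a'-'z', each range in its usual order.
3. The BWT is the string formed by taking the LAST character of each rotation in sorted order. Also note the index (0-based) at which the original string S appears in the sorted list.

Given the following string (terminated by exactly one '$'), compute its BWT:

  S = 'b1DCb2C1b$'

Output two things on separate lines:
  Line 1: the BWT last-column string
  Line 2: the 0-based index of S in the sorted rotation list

All 10 rotations (rotation i = S[i:]+S[:i]):
  rot[0] = b1DCb2C1b$
  rot[1] = 1DCb2C1b$b
  rot[2] = DCb2C1b$b1
  rot[3] = Cb2C1b$b1D
  rot[4] = b2C1b$b1DC
  rot[5] = 2C1b$b1DCb
  rot[6] = C1b$b1DCb2
  rot[7] = 1b$b1DCb2C
  rot[8] = b$b1DCb2C1
  rot[9] = $b1DCb2C1b
Sorted (with $ < everything):
  sorted[0] = $b1DCb2C1b  (last char: 'b')
  sorted[1] = 1DCb2C1b$b  (last char: 'b')
  sorted[2] = 1b$b1DCb2C  (last char: 'C')
  sorted[3] = 2C1b$b1DCb  (last char: 'b')
  sorted[4] = C1b$b1DCb2  (last char: '2')
  sorted[5] = Cb2C1b$b1D  (last char: 'D')
  sorted[6] = DCb2C1b$b1  (last char: '1')
  sorted[7] = b$b1DCb2C1  (last char: '1')
  sorted[8] = b1DCb2C1b$  (last char: '$')
  sorted[9] = b2C1b$b1DC  (last char: 'C')
Last column: bbCb2D11$C
Original string S is at sorted index 8

Answer: bbCb2D11$C
8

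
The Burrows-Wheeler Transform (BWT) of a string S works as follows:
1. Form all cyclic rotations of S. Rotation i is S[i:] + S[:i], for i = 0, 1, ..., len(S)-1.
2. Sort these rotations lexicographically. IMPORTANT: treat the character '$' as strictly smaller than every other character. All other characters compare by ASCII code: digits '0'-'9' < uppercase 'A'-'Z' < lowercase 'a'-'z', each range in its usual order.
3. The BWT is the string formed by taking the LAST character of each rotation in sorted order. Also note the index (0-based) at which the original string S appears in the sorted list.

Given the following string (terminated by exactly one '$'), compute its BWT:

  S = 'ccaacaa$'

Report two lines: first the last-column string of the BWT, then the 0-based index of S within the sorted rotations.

All 8 rotations (rotation i = S[i:]+S[:i]):
  rot[0] = ccaacaa$
  rot[1] = caacaa$c
  rot[2] = aacaa$cc
  rot[3] = acaa$cca
  rot[4] = caa$ccaa
  rot[5] = aa$ccaac
  rot[6] = a$ccaaca
  rot[7] = $ccaacaa
Sorted (with $ < everything):
  sorted[0] = $ccaacaa  (last char: 'a')
  sorted[1] = a$ccaaca  (last char: 'a')
  sorted[2] = aa$ccaac  (last char: 'c')
  sorted[3] = aacaa$cc  (last char: 'c')
  sorted[4] = acaa$cca  (last char: 'a')
  sorted[5] = caa$ccaa  (last char: 'a')
  sorted[6] = caacaa$c  (last char: 'c')
  sorted[7] = ccaacaa$  (last char: '$')
Last column: aaccaac$
Original string S is at sorted index 7

Answer: aaccaac$
7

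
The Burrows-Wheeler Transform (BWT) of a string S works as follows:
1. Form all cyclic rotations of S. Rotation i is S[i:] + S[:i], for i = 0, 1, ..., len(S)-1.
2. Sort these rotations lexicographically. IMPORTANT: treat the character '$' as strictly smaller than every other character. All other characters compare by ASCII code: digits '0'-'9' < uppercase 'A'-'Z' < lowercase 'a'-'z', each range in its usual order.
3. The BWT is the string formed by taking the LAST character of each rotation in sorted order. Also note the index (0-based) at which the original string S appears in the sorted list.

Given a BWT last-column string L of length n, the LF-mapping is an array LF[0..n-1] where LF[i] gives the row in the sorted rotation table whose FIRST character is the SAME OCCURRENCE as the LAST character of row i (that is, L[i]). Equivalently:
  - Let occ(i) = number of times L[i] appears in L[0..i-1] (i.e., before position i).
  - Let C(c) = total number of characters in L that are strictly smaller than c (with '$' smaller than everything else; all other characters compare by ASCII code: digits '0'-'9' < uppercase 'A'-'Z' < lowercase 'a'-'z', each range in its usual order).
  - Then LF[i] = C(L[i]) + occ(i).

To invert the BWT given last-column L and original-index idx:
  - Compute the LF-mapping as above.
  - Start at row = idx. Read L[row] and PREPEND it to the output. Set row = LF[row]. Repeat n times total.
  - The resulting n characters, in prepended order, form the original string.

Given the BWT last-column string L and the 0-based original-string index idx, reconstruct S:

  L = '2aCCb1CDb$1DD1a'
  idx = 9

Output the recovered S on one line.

LF mapping: 4 11 5 6 13 1 7 8 14 0 2 9 10 3 12
Walk LF starting at row 9, prepending L[row]:
  step 1: row=9, L[9]='$', prepend. Next row=LF[9]=0
  step 2: row=0, L[0]='2', prepend. Next row=LF[0]=4
  step 3: row=4, L[4]='b', prepend. Next row=LF[4]=13
  step 4: row=13, L[13]='1', prepend. Next row=LF[13]=3
  step 5: row=3, L[3]='C', prepend. Next row=LF[3]=6
  step 6: row=6, L[6]='C', prepend. Next row=LF[6]=7
  step 7: row=7, L[7]='D', prepend. Next row=LF[7]=8
  step 8: row=8, L[8]='b', prepend. Next row=LF[8]=14
  step 9: row=14, L[14]='a', prepend. Next row=LF[14]=12
  step 10: row=12, L[12]='D', prepend. Next row=LF[12]=10
  step 11: row=10, L[10]='1', prepend. Next row=LF[10]=2
  step 12: row=2, L[2]='C', prepend. Next row=LF[2]=5
  step 13: row=5, L[5]='1', prepend. Next row=LF[5]=1
  step 14: row=1, L[1]='a', prepend. Next row=LF[1]=11
  step 15: row=11, L[11]='D', prepend. Next row=LF[11]=9
Reversed output: Da1C1DabDCC1b2$

Answer: Da1C1DabDCC1b2$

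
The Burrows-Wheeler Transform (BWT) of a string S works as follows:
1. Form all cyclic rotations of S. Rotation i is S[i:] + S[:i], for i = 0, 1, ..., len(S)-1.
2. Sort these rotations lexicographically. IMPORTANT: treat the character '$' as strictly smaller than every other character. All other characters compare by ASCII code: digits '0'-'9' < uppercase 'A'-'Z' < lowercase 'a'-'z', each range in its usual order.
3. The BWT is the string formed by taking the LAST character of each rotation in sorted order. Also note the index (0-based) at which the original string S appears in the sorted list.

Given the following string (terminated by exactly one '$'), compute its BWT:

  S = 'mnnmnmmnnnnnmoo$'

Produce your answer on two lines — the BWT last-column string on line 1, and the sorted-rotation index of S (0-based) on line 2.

Answer: onn$mnmnnmnnnmom
3

Derivation:
All 16 rotations (rotation i = S[i:]+S[:i]):
  rot[0] = mnnmnmmnnnnnmoo$
  rot[1] = nnmnmmnnnnnmoo$m
  rot[2] = nmnmmnnnnnmoo$mn
  rot[3] = mnmmnnnnnmoo$mnn
  rot[4] = nmmnnnnnmoo$mnnm
  rot[5] = mmnnnnnmoo$mnnmn
  rot[6] = mnnnnnmoo$mnnmnm
  rot[7] = nnnnnmoo$mnnmnmm
  rot[8] = nnnnmoo$mnnmnmmn
  rot[9] = nnnmoo$mnnmnmmnn
  rot[10] = nnmoo$mnnmnmmnnn
  rot[11] = nmoo$mnnmnmmnnnn
  rot[12] = moo$mnnmnmmnnnnn
  rot[13] = oo$mnnmnmmnnnnnm
  rot[14] = o$mnnmnmmnnnnnmo
  rot[15] = $mnnmnmmnnnnnmoo
Sorted (with $ < everything):
  sorted[0] = $mnnmnmmnnnnnmoo  (last char: 'o')
  sorted[1] = mmnnnnnmoo$mnnmn  (last char: 'n')
  sorted[2] = mnmmnnnnnmoo$mnn  (last char: 'n')
  sorted[3] = mnnmnmmnnnnnmoo$  (last char: '$')
  sorted[4] = mnnnnnmoo$mnnmnm  (last char: 'm')
  sorted[5] = moo$mnnmnmmnnnnn  (last char: 'n')
  sorted[6] = nmmnnnnnmoo$mnnm  (last char: 'm')
  sorted[7] = nmnmmnnnnnmoo$mn  (last char: 'n')
  sorted[8] = nmoo$mnnmnmmnnnn  (last char: 'n')
  sorted[9] = nnmnmmnnnnnmoo$m  (last char: 'm')
  sorted[10] = nnmoo$mnnmnmmnnn  (last char: 'n')
  sorted[11] = nnnmoo$mnnmnmmnn  (last char: 'n')
  sorted[12] = nnnnmoo$mnnmnmmn  (last char: 'n')
  sorted[13] = nnnnnmoo$mnnmnmm  (last char: 'm')
  sorted[14] = o$mnnmnmmnnnnnmo  (last char: 'o')
  sorted[15] = oo$mnnmnmmnnnnnm  (last char: 'm')
Last column: onn$mnmnnmnnnmom
Original string S is at sorted index 3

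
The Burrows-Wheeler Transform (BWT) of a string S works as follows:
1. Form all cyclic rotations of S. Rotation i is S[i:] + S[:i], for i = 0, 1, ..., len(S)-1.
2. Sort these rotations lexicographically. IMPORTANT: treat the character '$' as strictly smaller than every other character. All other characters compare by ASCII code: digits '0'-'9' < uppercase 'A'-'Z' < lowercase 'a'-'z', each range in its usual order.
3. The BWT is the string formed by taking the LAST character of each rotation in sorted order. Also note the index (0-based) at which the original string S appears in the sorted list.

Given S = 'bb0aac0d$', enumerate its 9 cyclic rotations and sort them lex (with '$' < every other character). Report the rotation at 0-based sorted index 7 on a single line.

Answer: c0d$bb0aa

Derivation:
All 9 rotations (rotation i = S[i:]+S[:i]):
  rot[0] = bb0aac0d$
  rot[1] = b0aac0d$b
  rot[2] = 0aac0d$bb
  rot[3] = aac0d$bb0
  rot[4] = ac0d$bb0a
  rot[5] = c0d$bb0aa
  rot[6] = 0d$bb0aac
  rot[7] = d$bb0aac0
  rot[8] = $bb0aac0d
Sorted (with $ < everything):
  sorted[0] = $bb0aac0d
  sorted[1] = 0aac0d$bb
  sorted[2] = 0d$bb0aac
  sorted[3] = aac0d$bb0
  sorted[4] = ac0d$bb0a
  sorted[5] = b0aac0d$b
  sorted[6] = bb0aac0d$
  sorted[7] = c0d$bb0aa
  sorted[8] = d$bb0aac0
sorted[7] = c0d$bb0aa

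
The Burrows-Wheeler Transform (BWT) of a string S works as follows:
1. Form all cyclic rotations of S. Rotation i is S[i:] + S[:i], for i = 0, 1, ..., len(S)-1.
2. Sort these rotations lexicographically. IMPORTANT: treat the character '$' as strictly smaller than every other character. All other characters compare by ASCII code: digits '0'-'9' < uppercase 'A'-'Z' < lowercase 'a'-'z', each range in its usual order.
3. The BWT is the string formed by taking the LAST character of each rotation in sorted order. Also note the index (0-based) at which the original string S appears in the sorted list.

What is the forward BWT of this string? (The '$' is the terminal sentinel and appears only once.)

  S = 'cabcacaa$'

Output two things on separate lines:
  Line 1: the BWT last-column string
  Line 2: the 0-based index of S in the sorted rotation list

All 9 rotations (rotation i = S[i:]+S[:i]):
  rot[0] = cabcacaa$
  rot[1] = abcacaa$c
  rot[2] = bcacaa$ca
  rot[3] = cacaa$cab
  rot[4] = acaa$cabc
  rot[5] = caa$cabca
  rot[6] = aa$cabcac
  rot[7] = a$cabcaca
  rot[8] = $cabcacaa
Sorted (with $ < everything):
  sorted[0] = $cabcacaa  (last char: 'a')
  sorted[1] = a$cabcaca  (last char: 'a')
  sorted[2] = aa$cabcac  (last char: 'c')
  sorted[3] = abcacaa$c  (last char: 'c')
  sorted[4] = acaa$cabc  (last char: 'c')
  sorted[5] = bcacaa$ca  (last char: 'a')
  sorted[6] = caa$cabca  (last char: 'a')
  sorted[7] = cabcacaa$  (last char: '$')
  sorted[8] = cacaa$cab  (last char: 'b')
Last column: aacccaa$b
Original string S is at sorted index 7

Answer: aacccaa$b
7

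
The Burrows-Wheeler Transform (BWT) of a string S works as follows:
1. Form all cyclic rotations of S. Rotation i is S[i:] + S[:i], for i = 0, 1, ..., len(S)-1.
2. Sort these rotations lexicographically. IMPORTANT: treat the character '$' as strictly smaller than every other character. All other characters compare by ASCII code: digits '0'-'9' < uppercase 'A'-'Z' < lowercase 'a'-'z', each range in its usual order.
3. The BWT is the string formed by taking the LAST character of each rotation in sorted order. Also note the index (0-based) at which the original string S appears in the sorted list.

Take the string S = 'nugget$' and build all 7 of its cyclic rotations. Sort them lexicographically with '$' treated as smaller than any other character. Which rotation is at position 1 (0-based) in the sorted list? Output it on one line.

Answer: et$nugg

Derivation:
All 7 rotations (rotation i = S[i:]+S[:i]):
  rot[0] = nugget$
  rot[1] = ugget$n
  rot[2] = gget$nu
  rot[3] = get$nug
  rot[4] = et$nugg
  rot[5] = t$nugge
  rot[6] = $nugget
Sorted (with $ < everything):
  sorted[0] = $nugget
  sorted[1] = et$nugg
  sorted[2] = get$nug
  sorted[3] = gget$nu
  sorted[4] = nugget$
  sorted[5] = t$nugge
  sorted[6] = ugget$n
sorted[1] = et$nugg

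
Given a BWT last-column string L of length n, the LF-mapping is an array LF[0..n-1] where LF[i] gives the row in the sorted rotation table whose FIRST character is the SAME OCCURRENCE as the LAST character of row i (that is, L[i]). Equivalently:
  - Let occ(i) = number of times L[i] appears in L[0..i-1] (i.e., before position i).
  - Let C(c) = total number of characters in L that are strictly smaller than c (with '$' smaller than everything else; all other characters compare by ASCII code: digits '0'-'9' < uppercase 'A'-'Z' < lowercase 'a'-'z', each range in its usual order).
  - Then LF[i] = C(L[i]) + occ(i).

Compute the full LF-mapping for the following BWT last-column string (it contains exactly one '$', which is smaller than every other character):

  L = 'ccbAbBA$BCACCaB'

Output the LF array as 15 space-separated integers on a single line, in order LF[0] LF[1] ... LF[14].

Char counts: '$':1, 'A':3, 'B':3, 'C':3, 'a':1, 'b':2, 'c':2
C (first-col start): C('$')=0, C('A')=1, C('B')=4, C('C')=7, C('a')=10, C('b')=11, C('c')=13
L[0]='c': occ=0, LF[0]=C('c')+0=13+0=13
L[1]='c': occ=1, LF[1]=C('c')+1=13+1=14
L[2]='b': occ=0, LF[2]=C('b')+0=11+0=11
L[3]='A': occ=0, LF[3]=C('A')+0=1+0=1
L[4]='b': occ=1, LF[4]=C('b')+1=11+1=12
L[5]='B': occ=0, LF[5]=C('B')+0=4+0=4
L[6]='A': occ=1, LF[6]=C('A')+1=1+1=2
L[7]='$': occ=0, LF[7]=C('$')+0=0+0=0
L[8]='B': occ=1, LF[8]=C('B')+1=4+1=5
L[9]='C': occ=0, LF[9]=C('C')+0=7+0=7
L[10]='A': occ=2, LF[10]=C('A')+2=1+2=3
L[11]='C': occ=1, LF[11]=C('C')+1=7+1=8
L[12]='C': occ=2, LF[12]=C('C')+2=7+2=9
L[13]='a': occ=0, LF[13]=C('a')+0=10+0=10
L[14]='B': occ=2, LF[14]=C('B')+2=4+2=6

Answer: 13 14 11 1 12 4 2 0 5 7 3 8 9 10 6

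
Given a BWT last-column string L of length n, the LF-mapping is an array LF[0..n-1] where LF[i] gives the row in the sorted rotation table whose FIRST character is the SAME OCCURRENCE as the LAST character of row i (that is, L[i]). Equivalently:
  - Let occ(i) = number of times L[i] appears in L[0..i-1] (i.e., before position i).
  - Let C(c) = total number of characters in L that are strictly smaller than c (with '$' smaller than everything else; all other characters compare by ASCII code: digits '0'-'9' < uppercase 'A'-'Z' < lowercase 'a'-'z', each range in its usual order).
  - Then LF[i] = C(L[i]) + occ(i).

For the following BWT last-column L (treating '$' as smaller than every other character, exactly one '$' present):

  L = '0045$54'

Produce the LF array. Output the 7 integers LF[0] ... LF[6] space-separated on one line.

Char counts: '$':1, '0':2, '4':2, '5':2
C (first-col start): C('$')=0, C('0')=1, C('4')=3, C('5')=5
L[0]='0': occ=0, LF[0]=C('0')+0=1+0=1
L[1]='0': occ=1, LF[1]=C('0')+1=1+1=2
L[2]='4': occ=0, LF[2]=C('4')+0=3+0=3
L[3]='5': occ=0, LF[3]=C('5')+0=5+0=5
L[4]='$': occ=0, LF[4]=C('$')+0=0+0=0
L[5]='5': occ=1, LF[5]=C('5')+1=5+1=6
L[6]='4': occ=1, LF[6]=C('4')+1=3+1=4

Answer: 1 2 3 5 0 6 4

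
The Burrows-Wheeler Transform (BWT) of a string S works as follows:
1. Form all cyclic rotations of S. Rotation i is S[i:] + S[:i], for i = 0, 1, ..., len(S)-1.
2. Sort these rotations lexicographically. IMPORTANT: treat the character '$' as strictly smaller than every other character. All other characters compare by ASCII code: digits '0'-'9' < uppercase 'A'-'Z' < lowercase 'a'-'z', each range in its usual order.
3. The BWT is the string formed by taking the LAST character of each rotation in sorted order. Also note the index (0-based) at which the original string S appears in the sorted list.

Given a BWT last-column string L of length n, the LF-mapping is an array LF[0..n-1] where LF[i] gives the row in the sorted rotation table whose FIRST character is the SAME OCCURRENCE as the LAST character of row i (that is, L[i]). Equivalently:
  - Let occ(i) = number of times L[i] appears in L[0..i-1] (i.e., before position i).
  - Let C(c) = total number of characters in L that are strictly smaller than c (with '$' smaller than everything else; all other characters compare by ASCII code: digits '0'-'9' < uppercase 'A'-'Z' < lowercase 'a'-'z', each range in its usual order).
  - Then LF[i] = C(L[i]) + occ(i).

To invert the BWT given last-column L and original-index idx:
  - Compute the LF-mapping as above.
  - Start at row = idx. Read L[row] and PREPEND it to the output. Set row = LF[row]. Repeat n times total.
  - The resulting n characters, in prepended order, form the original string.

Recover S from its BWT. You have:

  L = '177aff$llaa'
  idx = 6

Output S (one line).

LF mapping: 1 2 3 4 7 8 0 9 10 5 6
Walk LF starting at row 6, prepending L[row]:
  step 1: row=6, L[6]='$', prepend. Next row=LF[6]=0
  step 2: row=0, L[0]='1', prepend. Next row=LF[0]=1
  step 3: row=1, L[1]='7', prepend. Next row=LF[1]=2
  step 4: row=2, L[2]='7', prepend. Next row=LF[2]=3
  step 5: row=3, L[3]='a', prepend. Next row=LF[3]=4
  step 6: row=4, L[4]='f', prepend. Next row=LF[4]=7
  step 7: row=7, L[7]='l', prepend. Next row=LF[7]=9
  step 8: row=9, L[9]='a', prepend. Next row=LF[9]=5
  step 9: row=5, L[5]='f', prepend. Next row=LF[5]=8
  step 10: row=8, L[8]='l', prepend. Next row=LF[8]=10
  step 11: row=10, L[10]='a', prepend. Next row=LF[10]=6
Reversed output: alfalfa771$

Answer: alfalfa771$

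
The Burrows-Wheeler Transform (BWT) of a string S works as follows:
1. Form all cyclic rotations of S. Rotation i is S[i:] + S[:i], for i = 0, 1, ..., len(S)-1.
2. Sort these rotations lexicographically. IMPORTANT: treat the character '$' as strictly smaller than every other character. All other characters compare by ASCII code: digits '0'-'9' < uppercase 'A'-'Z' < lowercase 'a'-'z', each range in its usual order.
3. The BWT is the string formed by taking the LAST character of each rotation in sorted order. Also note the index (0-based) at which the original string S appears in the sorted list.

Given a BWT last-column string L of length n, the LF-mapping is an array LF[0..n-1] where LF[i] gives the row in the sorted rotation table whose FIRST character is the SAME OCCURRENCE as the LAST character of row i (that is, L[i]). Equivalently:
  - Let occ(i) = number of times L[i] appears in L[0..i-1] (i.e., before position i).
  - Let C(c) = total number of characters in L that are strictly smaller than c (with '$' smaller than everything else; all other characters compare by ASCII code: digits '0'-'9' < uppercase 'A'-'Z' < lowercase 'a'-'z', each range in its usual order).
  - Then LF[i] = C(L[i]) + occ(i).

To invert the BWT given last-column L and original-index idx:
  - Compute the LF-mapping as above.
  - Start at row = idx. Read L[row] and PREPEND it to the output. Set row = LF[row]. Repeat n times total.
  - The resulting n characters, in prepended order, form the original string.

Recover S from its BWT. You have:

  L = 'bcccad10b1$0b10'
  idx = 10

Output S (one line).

LF mapping: 8 11 12 13 7 14 4 1 9 5 0 2 10 6 3
Walk LF starting at row 10, prepending L[row]:
  step 1: row=10, L[10]='$', prepend. Next row=LF[10]=0
  step 2: row=0, L[0]='b', prepend. Next row=LF[0]=8
  step 3: row=8, L[8]='b', prepend. Next row=LF[8]=9
  step 4: row=9, L[9]='1', prepend. Next row=LF[9]=5
  step 5: row=5, L[5]='d', prepend. Next row=LF[5]=14
  step 6: row=14, L[14]='0', prepend. Next row=LF[14]=3
  step 7: row=3, L[3]='c', prepend. Next row=LF[3]=13
  step 8: row=13, L[13]='1', prepend. Next row=LF[13]=6
  step 9: row=6, L[6]='1', prepend. Next row=LF[6]=4
  step 10: row=4, L[4]='a', prepend. Next row=LF[4]=7
  step 11: row=7, L[7]='0', prepend. Next row=LF[7]=1
  step 12: row=1, L[1]='c', prepend. Next row=LF[1]=11
  step 13: row=11, L[11]='0', prepend. Next row=LF[11]=2
  step 14: row=2, L[2]='c', prepend. Next row=LF[2]=12
  step 15: row=12, L[12]='b', prepend. Next row=LF[12]=10
Reversed output: bc0c0a11c0d1bb$

Answer: bc0c0a11c0d1bb$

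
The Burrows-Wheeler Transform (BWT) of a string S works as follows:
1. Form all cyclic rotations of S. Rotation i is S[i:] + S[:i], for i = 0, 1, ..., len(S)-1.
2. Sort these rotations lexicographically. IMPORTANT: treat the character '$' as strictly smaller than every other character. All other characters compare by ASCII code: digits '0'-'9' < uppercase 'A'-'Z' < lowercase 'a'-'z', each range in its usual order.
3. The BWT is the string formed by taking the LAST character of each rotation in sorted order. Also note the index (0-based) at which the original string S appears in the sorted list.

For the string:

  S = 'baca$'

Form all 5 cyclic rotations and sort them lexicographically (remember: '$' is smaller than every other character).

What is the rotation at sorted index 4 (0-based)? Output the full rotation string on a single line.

All 5 rotations (rotation i = S[i:]+S[:i]):
  rot[0] = baca$
  rot[1] = aca$b
  rot[2] = ca$ba
  rot[3] = a$bac
  rot[4] = $baca
Sorted (with $ < everything):
  sorted[0] = $baca
  sorted[1] = a$bac
  sorted[2] = aca$b
  sorted[3] = baca$
  sorted[4] = ca$ba
sorted[4] = ca$ba

Answer: ca$ba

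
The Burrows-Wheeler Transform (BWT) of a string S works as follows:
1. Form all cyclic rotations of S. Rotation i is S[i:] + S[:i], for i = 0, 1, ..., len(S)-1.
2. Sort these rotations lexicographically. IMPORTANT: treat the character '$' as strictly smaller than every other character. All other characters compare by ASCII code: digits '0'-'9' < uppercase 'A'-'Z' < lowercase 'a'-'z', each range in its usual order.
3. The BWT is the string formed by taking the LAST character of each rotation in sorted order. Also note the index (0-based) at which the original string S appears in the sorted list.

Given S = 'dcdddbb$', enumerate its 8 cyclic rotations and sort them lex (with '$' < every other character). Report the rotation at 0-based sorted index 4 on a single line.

Answer: dbb$dcdd

Derivation:
All 8 rotations (rotation i = S[i:]+S[:i]):
  rot[0] = dcdddbb$
  rot[1] = cdddbb$d
  rot[2] = dddbb$dc
  rot[3] = ddbb$dcd
  rot[4] = dbb$dcdd
  rot[5] = bb$dcddd
  rot[6] = b$dcdddb
  rot[7] = $dcdddbb
Sorted (with $ < everything):
  sorted[0] = $dcdddbb
  sorted[1] = b$dcdddb
  sorted[2] = bb$dcddd
  sorted[3] = cdddbb$d
  sorted[4] = dbb$dcdd
  sorted[5] = dcdddbb$
  sorted[6] = ddbb$dcd
  sorted[7] = dddbb$dc
sorted[4] = dbb$dcdd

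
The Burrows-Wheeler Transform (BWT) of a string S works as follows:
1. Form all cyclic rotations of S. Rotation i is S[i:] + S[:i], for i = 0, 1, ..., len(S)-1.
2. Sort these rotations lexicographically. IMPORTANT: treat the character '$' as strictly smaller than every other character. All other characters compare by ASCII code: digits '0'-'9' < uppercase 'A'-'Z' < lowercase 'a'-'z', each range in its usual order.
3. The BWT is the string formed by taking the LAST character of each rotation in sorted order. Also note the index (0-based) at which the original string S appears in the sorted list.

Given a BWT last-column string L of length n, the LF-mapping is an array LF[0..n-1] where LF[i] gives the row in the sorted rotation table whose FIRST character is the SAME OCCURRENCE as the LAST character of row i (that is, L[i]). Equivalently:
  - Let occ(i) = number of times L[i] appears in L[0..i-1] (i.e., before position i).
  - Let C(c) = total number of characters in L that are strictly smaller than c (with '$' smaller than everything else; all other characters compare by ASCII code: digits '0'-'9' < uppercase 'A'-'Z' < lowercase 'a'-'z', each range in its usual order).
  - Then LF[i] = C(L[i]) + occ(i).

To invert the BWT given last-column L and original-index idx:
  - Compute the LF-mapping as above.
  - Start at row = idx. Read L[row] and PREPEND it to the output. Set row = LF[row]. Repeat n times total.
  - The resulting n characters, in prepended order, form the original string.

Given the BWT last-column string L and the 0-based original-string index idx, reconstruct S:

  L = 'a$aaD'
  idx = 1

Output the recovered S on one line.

Answer: Daaa$

Derivation:
LF mapping: 2 0 3 4 1
Walk LF starting at row 1, prepending L[row]:
  step 1: row=1, L[1]='$', prepend. Next row=LF[1]=0
  step 2: row=0, L[0]='a', prepend. Next row=LF[0]=2
  step 3: row=2, L[2]='a', prepend. Next row=LF[2]=3
  step 4: row=3, L[3]='a', prepend. Next row=LF[3]=4
  step 5: row=4, L[4]='D', prepend. Next row=LF[4]=1
Reversed output: Daaa$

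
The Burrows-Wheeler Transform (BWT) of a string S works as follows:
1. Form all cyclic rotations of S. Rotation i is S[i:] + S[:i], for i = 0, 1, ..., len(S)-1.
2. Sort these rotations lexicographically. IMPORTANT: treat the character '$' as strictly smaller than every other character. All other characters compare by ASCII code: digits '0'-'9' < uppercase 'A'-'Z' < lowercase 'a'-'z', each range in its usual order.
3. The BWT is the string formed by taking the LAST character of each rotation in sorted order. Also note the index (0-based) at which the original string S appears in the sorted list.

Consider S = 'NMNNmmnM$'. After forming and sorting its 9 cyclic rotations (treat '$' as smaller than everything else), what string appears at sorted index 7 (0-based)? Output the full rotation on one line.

All 9 rotations (rotation i = S[i:]+S[:i]):
  rot[0] = NMNNmmnM$
  rot[1] = MNNmmnM$N
  rot[2] = NNmmnM$NM
  rot[3] = NmmnM$NMN
  rot[4] = mmnM$NMNN
  rot[5] = mnM$NMNNm
  rot[6] = nM$NMNNmm
  rot[7] = M$NMNNmmn
  rot[8] = $NMNNmmnM
Sorted (with $ < everything):
  sorted[0] = $NMNNmmnM
  sorted[1] = M$NMNNmmn
  sorted[2] = MNNmmnM$N
  sorted[3] = NMNNmmnM$
  sorted[4] = NNmmnM$NM
  sorted[5] = NmmnM$NMN
  sorted[6] = mmnM$NMNN
  sorted[7] = mnM$NMNNm
  sorted[8] = nM$NMNNmm
sorted[7] = mnM$NMNNm

Answer: mnM$NMNNm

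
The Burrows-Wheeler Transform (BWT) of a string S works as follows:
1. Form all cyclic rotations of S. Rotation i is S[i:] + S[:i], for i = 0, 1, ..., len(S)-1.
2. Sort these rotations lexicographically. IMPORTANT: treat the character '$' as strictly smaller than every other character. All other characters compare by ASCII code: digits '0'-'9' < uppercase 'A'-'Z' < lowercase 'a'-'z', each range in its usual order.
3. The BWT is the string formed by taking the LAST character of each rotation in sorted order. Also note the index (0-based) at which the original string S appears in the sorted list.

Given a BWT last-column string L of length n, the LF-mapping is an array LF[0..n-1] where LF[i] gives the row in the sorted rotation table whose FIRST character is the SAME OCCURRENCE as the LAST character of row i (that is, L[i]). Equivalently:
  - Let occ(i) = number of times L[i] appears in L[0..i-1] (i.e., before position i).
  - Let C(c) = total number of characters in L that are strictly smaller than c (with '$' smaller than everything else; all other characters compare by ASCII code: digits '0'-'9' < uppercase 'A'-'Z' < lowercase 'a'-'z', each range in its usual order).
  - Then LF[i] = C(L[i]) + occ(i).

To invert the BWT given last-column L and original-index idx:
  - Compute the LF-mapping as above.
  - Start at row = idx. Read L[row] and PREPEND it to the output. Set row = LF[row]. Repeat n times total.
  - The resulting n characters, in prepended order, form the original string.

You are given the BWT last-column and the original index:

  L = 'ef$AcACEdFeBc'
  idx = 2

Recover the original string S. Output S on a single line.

Answer: AEcCFdcfABee$

Derivation:
LF mapping: 10 12 0 1 7 2 4 5 9 6 11 3 8
Walk LF starting at row 2, prepending L[row]:
  step 1: row=2, L[2]='$', prepend. Next row=LF[2]=0
  step 2: row=0, L[0]='e', prepend. Next row=LF[0]=10
  step 3: row=10, L[10]='e', prepend. Next row=LF[10]=11
  step 4: row=11, L[11]='B', prepend. Next row=LF[11]=3
  step 5: row=3, L[3]='A', prepend. Next row=LF[3]=1
  step 6: row=1, L[1]='f', prepend. Next row=LF[1]=12
  step 7: row=12, L[12]='c', prepend. Next row=LF[12]=8
  step 8: row=8, L[8]='d', prepend. Next row=LF[8]=9
  step 9: row=9, L[9]='F', prepend. Next row=LF[9]=6
  step 10: row=6, L[6]='C', prepend. Next row=LF[6]=4
  step 11: row=4, L[4]='c', prepend. Next row=LF[4]=7
  step 12: row=7, L[7]='E', prepend. Next row=LF[7]=5
  step 13: row=5, L[5]='A', prepend. Next row=LF[5]=2
Reversed output: AEcCFdcfABee$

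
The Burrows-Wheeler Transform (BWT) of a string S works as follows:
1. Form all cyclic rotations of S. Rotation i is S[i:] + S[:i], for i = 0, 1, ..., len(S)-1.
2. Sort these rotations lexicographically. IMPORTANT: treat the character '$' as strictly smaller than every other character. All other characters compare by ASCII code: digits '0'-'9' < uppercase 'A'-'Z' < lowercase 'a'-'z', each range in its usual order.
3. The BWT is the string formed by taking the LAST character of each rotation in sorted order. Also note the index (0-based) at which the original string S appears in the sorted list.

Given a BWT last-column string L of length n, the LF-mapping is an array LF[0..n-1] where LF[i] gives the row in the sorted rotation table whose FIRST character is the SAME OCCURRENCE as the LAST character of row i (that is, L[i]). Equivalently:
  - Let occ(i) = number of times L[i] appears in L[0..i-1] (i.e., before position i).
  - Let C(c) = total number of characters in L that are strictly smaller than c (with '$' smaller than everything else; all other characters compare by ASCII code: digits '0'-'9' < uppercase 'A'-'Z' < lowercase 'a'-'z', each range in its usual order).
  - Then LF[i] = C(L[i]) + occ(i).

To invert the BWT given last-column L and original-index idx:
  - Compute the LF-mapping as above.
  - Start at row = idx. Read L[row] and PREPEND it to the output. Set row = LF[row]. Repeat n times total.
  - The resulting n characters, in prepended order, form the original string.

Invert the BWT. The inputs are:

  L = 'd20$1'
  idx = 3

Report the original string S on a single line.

Answer: 201d$

Derivation:
LF mapping: 4 3 1 0 2
Walk LF starting at row 3, prepending L[row]:
  step 1: row=3, L[3]='$', prepend. Next row=LF[3]=0
  step 2: row=0, L[0]='d', prepend. Next row=LF[0]=4
  step 3: row=4, L[4]='1', prepend. Next row=LF[4]=2
  step 4: row=2, L[2]='0', prepend. Next row=LF[2]=1
  step 5: row=1, L[1]='2', prepend. Next row=LF[1]=3
Reversed output: 201d$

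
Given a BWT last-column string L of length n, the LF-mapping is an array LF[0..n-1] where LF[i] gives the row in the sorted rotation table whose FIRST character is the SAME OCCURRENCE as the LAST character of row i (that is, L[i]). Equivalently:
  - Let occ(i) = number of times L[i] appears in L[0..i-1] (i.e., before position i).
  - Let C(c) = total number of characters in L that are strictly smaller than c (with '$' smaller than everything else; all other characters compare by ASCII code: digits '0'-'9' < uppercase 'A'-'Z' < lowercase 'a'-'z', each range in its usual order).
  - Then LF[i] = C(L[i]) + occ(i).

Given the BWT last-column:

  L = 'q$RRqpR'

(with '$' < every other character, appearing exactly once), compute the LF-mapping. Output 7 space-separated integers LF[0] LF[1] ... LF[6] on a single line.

Char counts: '$':1, 'R':3, 'p':1, 'q':2
C (first-col start): C('$')=0, C('R')=1, C('p')=4, C('q')=5
L[0]='q': occ=0, LF[0]=C('q')+0=5+0=5
L[1]='$': occ=0, LF[1]=C('$')+0=0+0=0
L[2]='R': occ=0, LF[2]=C('R')+0=1+0=1
L[3]='R': occ=1, LF[3]=C('R')+1=1+1=2
L[4]='q': occ=1, LF[4]=C('q')+1=5+1=6
L[5]='p': occ=0, LF[5]=C('p')+0=4+0=4
L[6]='R': occ=2, LF[6]=C('R')+2=1+2=3

Answer: 5 0 1 2 6 4 3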